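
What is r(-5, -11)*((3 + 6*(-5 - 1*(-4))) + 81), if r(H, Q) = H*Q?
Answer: 4290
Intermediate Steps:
r(-5, -11)*((3 + 6*(-5 - 1*(-4))) + 81) = (-5*(-11))*((3 + 6*(-5 - 1*(-4))) + 81) = 55*((3 + 6*(-5 + 4)) + 81) = 55*((3 + 6*(-1)) + 81) = 55*((3 - 6) + 81) = 55*(-3 + 81) = 55*78 = 4290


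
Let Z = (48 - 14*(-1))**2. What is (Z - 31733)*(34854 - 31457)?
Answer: -94738933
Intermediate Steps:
Z = 3844 (Z = (48 + 14)**2 = 62**2 = 3844)
(Z - 31733)*(34854 - 31457) = (3844 - 31733)*(34854 - 31457) = -27889*3397 = -94738933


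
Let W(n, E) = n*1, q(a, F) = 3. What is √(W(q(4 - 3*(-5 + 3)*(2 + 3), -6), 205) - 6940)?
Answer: I*√6937 ≈ 83.289*I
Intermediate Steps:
W(n, E) = n
√(W(q(4 - 3*(-5 + 3)*(2 + 3), -6), 205) - 6940) = √(3 - 6940) = √(-6937) = I*√6937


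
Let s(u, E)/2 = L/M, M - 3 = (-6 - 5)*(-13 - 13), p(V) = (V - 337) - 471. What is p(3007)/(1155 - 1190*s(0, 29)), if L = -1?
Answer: 37383/19775 ≈ 1.8904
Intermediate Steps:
p(V) = -808 + V (p(V) = (-337 + V) - 471 = -808 + V)
M = 289 (M = 3 + (-6 - 5)*(-13 - 13) = 3 - 11*(-26) = 3 + 286 = 289)
s(u, E) = -2/289 (s(u, E) = 2*(-1/289) = -2/289)
p(3007)/(1155 - 1190*s(0, 29)) = (-808 + 3007)/(1155 - 1190*(-2/289)) = 2199/(1155 + 140/17) = 2199/(19775/17) = 2199*(17/19775) = 37383/19775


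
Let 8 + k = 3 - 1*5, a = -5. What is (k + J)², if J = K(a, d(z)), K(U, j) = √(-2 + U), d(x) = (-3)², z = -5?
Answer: (10 - I*√7)² ≈ 93.0 - 52.915*I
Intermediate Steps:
d(x) = 9
J = I*√7 (J = √(-2 - 5) = √(-7) = I*√7 ≈ 2.6458*I)
k = -10 (k = -8 + (3 - 1*5) = -8 + (3 - 5) = -8 - 2 = -10)
(k + J)² = (-10 + I*√7)²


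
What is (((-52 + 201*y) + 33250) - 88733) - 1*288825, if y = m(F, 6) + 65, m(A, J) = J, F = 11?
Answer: -330089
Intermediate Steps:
y = 71 (y = 6 + 65 = 71)
(((-52 + 201*y) + 33250) - 88733) - 1*288825 = (((-52 + 201*71) + 33250) - 88733) - 1*288825 = (((-52 + 14271) + 33250) - 88733) - 288825 = ((14219 + 33250) - 88733) - 288825 = (47469 - 88733) - 288825 = -41264 - 288825 = -330089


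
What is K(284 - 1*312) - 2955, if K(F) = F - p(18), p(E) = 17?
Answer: -3000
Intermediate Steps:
K(F) = -17 + F (K(F) = F - 1*17 = F - 17 = -17 + F)
K(284 - 1*312) - 2955 = (-17 + (284 - 1*312)) - 2955 = (-17 + (284 - 312)) - 2955 = (-17 - 28) - 2955 = -45 - 2955 = -3000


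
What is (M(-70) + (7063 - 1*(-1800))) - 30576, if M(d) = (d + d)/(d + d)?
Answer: -21712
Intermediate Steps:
M(d) = 1 (M(d) = (2*d)/((2*d)) = (2*d)*(1/(2*d)) = 1)
(M(-70) + (7063 - 1*(-1800))) - 30576 = (1 + (7063 - 1*(-1800))) - 30576 = (1 + (7063 + 1800)) - 30576 = (1 + 8863) - 30576 = 8864 - 30576 = -21712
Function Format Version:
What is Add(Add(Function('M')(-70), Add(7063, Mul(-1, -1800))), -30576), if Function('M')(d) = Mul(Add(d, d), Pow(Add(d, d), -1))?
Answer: -21712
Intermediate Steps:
Function('M')(d) = 1 (Function('M')(d) = Mul(Mul(2, d), Pow(Mul(2, d), -1)) = Mul(Mul(2, d), Mul(Rational(1, 2), Pow(d, -1))) = 1)
Add(Add(Function('M')(-70), Add(7063, Mul(-1, -1800))), -30576) = Add(Add(1, Add(7063, Mul(-1, -1800))), -30576) = Add(Add(1, Add(7063, 1800)), -30576) = Add(Add(1, 8863), -30576) = Add(8864, -30576) = -21712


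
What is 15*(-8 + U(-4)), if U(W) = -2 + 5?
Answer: -75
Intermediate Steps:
U(W) = 3
15*(-8 + U(-4)) = 15*(-8 + 3) = 15*(-5) = -75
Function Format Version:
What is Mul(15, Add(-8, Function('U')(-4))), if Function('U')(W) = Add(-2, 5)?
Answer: -75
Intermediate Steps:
Function('U')(W) = 3
Mul(15, Add(-8, Function('U')(-4))) = Mul(15, Add(-8, 3)) = Mul(15, -5) = -75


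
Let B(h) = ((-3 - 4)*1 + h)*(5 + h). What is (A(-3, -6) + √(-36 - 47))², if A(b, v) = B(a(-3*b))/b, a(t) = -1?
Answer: 277/9 + 64*I*√83/3 ≈ 30.778 + 194.36*I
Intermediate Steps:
B(h) = (-7 + h)*(5 + h) (B(h) = (-7*1 + h)*(5 + h) = (-7 + h)*(5 + h))
A(b, v) = -32/b (A(b, v) = (-35 + (-1)² - 2*(-1))/b = (-35 + 1 + 2)/b = -32/b)
(A(-3, -6) + √(-36 - 47))² = (-32/(-3) + √(-36 - 47))² = (-32*(-⅓) + √(-83))² = (32/3 + I*√83)²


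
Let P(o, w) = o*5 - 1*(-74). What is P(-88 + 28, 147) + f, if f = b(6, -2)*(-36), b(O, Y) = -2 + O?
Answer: -370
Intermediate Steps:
P(o, w) = 74 + 5*o (P(o, w) = 5*o + 74 = 74 + 5*o)
f = -144 (f = (-2 + 6)*(-36) = 4*(-36) = -144)
P(-88 + 28, 147) + f = (74 + 5*(-88 + 28)) - 144 = (74 + 5*(-60)) - 144 = (74 - 300) - 144 = -226 - 144 = -370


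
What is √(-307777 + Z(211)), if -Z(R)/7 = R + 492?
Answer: 17*I*√1082 ≈ 559.19*I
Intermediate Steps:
Z(R) = -3444 - 7*R (Z(R) = -7*(R + 492) = -7*(492 + R) = -3444 - 7*R)
√(-307777 + Z(211)) = √(-307777 + (-3444 - 7*211)) = √(-307777 + (-3444 - 1477)) = √(-307777 - 4921) = √(-312698) = 17*I*√1082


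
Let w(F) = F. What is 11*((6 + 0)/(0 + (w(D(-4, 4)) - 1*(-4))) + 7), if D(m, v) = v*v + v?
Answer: 319/4 ≈ 79.750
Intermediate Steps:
D(m, v) = v + v**2 (D(m, v) = v**2 + v = v + v**2)
11*((6 + 0)/(0 + (w(D(-4, 4)) - 1*(-4))) + 7) = 11*((6 + 0)/(0 + (4*(1 + 4) - 1*(-4))) + 7) = 11*(6/(0 + (4*5 + 4)) + 7) = 11*(6/(0 + (20 + 4)) + 7) = 11*(6/(0 + 24) + 7) = 11*(6/24 + 7) = 11*(6*(1/24) + 7) = 11*(1/4 + 7) = 11*(29/4) = 319/4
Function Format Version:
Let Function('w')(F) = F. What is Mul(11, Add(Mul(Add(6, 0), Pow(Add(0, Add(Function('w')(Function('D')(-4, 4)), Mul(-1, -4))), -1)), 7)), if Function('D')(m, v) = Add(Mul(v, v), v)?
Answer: Rational(319, 4) ≈ 79.750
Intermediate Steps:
Function('D')(m, v) = Add(v, Pow(v, 2)) (Function('D')(m, v) = Add(Pow(v, 2), v) = Add(v, Pow(v, 2)))
Mul(11, Add(Mul(Add(6, 0), Pow(Add(0, Add(Function('w')(Function('D')(-4, 4)), Mul(-1, -4))), -1)), 7)) = Mul(11, Add(Mul(Add(6, 0), Pow(Add(0, Add(Mul(4, Add(1, 4)), Mul(-1, -4))), -1)), 7)) = Mul(11, Add(Mul(6, Pow(Add(0, Add(Mul(4, 5), 4)), -1)), 7)) = Mul(11, Add(Mul(6, Pow(Add(0, Add(20, 4)), -1)), 7)) = Mul(11, Add(Mul(6, Pow(Add(0, 24), -1)), 7)) = Mul(11, Add(Mul(6, Pow(24, -1)), 7)) = Mul(11, Add(Mul(6, Rational(1, 24)), 7)) = Mul(11, Add(Rational(1, 4), 7)) = Mul(11, Rational(29, 4)) = Rational(319, 4)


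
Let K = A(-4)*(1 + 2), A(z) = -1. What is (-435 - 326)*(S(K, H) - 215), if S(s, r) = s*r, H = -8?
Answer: 145351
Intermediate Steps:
K = -3 (K = -(1 + 2) = -1*3 = -3)
S(s, r) = r*s
(-435 - 326)*(S(K, H) - 215) = (-435 - 326)*(-8*(-3) - 215) = -761*(24 - 215) = -761*(-191) = 145351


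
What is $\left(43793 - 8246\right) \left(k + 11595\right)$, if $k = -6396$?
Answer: $184808853$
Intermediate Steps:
$\left(43793 - 8246\right) \left(k + 11595\right) = \left(43793 - 8246\right) \left(-6396 + 11595\right) = 35547 \cdot 5199 = 184808853$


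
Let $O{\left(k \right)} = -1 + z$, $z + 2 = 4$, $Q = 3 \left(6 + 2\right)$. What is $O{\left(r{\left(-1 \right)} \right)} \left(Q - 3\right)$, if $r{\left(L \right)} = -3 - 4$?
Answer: $21$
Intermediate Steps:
$r{\left(L \right)} = -7$ ($r{\left(L \right)} = -3 - 4 = -7$)
$Q = 24$ ($Q = 3 \cdot 8 = 24$)
$z = 2$ ($z = -2 + 4 = 2$)
$O{\left(k \right)} = 1$ ($O{\left(k \right)} = -1 + 2 = 1$)
$O{\left(r{\left(-1 \right)} \right)} \left(Q - 3\right) = 1 \left(24 - 3\right) = 1 \cdot 21 = 21$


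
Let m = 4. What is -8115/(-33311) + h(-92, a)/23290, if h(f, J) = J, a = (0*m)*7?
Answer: 8115/33311 ≈ 0.24361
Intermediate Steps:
a = 0 (a = (0*4)*7 = 0*7 = 0)
-8115/(-33311) + h(-92, a)/23290 = -8115/(-33311) + 0/23290 = -8115*(-1/33311) + 0*(1/23290) = 8115/33311 + 0 = 8115/33311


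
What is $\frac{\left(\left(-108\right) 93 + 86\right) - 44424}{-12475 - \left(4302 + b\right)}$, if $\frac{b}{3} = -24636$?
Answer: $- \frac{54382}{57131} \approx -0.95188$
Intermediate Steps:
$b = -73908$ ($b = 3 \left(-24636\right) = -73908$)
$\frac{\left(\left(-108\right) 93 + 86\right) - 44424}{-12475 - \left(4302 + b\right)} = \frac{\left(\left(-108\right) 93 + 86\right) - 44424}{-12475 - -69606} = \frac{\left(-10044 + 86\right) - 44424}{-12475 + \left(-4302 + 73908\right)} = \frac{-9958 - 44424}{-12475 + 69606} = - \frac{54382}{57131}$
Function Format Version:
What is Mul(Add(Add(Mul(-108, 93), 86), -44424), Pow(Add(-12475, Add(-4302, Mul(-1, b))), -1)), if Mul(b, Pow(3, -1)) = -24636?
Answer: Rational(-54382, 57131) ≈ -0.95188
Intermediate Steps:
b = -73908 (b = Mul(3, -24636) = -73908)
Mul(Add(Add(Mul(-108, 93), 86), -44424), Pow(Add(-12475, Add(-4302, Mul(-1, b))), -1)) = Mul(Add(Add(Mul(-108, 93), 86), -44424), Pow(Add(-12475, Add(-4302, Mul(-1, -73908))), -1)) = Mul(Add(Add(-10044, 86), -44424), Pow(Add(-12475, Add(-4302, 73908)), -1)) = Mul(Add(-9958, -44424), Pow(Add(-12475, 69606), -1)) = Mul(-54382, Pow(57131, -1)) = Mul(-54382, Rational(1, 57131)) = Rational(-54382, 57131)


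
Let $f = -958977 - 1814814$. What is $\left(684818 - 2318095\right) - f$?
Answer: $1140514$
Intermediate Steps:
$f = -2773791$ ($f = -958977 - 1814814 = -2773791$)
$\left(684818 - 2318095\right) - f = \left(684818 - 2318095\right) - -2773791 = \left(684818 - 2318095\right) + 2773791 = -1633277 + 2773791 = 1140514$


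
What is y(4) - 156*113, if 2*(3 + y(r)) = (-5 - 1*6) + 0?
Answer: -35273/2 ≈ -17637.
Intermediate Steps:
y(r) = -17/2 (y(r) = -3 + ((-5 - 1*6) + 0)/2 = -3 + ((-5 - 6) + 0)/2 = -3 + (-11 + 0)/2 = -3 + (1/2)*(-11) = -3 - 11/2 = -17/2)
y(4) - 156*113 = -17/2 - 156*113 = -17/2 - 17628 = -35273/2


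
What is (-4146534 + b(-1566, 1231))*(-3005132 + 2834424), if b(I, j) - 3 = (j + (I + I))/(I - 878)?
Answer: 432493833393251/611 ≈ 7.0785e+11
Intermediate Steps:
b(I, j) = 3 + (j + 2*I)/(-878 + I) (b(I, j) = 3 + (j + (I + I))/(I - 878) = 3 + (j + 2*I)/(-878 + I))
(-4146534 + b(-1566, 1231))*(-3005132 + 2834424) = (-4146534 + (-2634 + 1231 + 5*(-1566))/(-878 - 1566))*(-3005132 + 2834424) = (-4146534 + (-2634 + 1231 - 7830)/(-2444))*(-170708) = (-4146534 - 1/2444*(-9233))*(-170708) = (-4146534 + 9233/2444)*(-170708) = -10134119863/2444*(-170708) = 432493833393251/611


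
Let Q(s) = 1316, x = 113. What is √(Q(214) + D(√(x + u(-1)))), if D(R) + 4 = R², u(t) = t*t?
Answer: √1426 ≈ 37.762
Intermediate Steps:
u(t) = t²
D(R) = -4 + R²
√(Q(214) + D(√(x + u(-1)))) = √(1316 + (-4 + (√(113 + (-1)²))²)) = √(1316 + (-4 + (√(113 + 1))²)) = √(1316 + (-4 + (√114)²)) = √(1316 + (-4 + 114)) = √(1316 + 110) = √1426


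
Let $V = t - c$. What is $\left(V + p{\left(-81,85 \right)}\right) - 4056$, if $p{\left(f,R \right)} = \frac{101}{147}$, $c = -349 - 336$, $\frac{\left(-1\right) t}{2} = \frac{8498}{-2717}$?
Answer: $- \frac{1343601200}{399399} \approx -3364.1$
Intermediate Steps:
$t = \frac{16996}{2717}$ ($t = - 2 \frac{8498}{-2717} = - 2 \cdot 8498 \left(- \frac{1}{2717}\right) = \left(-2\right) \left(- \frac{8498}{2717}\right) = \frac{16996}{2717} \approx 6.2554$)
$c = -685$ ($c = -349 - 336 = -685$)
$p{\left(f,R \right)} = \frac{101}{147}$ ($p{\left(f,R \right)} = 101 \cdot \frac{1}{147} = \frac{101}{147}$)
$V = \frac{1878141}{2717}$ ($V = \frac{16996}{2717} - -685 = \frac{16996}{2717} + 685 = \frac{1878141}{2717} \approx 691.26$)
$\left(V + p{\left(-81,85 \right)}\right) - 4056 = \left(\frac{1878141}{2717} + \frac{101}{147}\right) - 4056 = \frac{276361144}{399399} - 4056 = - \frac{1343601200}{399399}$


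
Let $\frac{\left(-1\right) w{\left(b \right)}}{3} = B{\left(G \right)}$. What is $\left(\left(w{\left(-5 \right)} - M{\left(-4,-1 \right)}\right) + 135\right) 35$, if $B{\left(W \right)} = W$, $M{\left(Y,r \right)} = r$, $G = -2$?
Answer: $4970$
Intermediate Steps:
$w{\left(b \right)} = 6$ ($w{\left(b \right)} = \left(-3\right) \left(-2\right) = 6$)
$\left(\left(w{\left(-5 \right)} - M{\left(-4,-1 \right)}\right) + 135\right) 35 = \left(\left(6 - -1\right) + 135\right) 35 = \left(\left(6 + 1\right) + 135\right) 35 = \left(7 + 135\right) 35 = 142 \cdot 35 = 4970$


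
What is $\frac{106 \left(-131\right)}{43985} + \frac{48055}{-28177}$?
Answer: $- \frac{131840263}{65229755} \approx -2.0212$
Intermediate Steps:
$\frac{106 \left(-131\right)}{43985} + \frac{48055}{-28177} = \left(-13886\right) \frac{1}{43985} + 48055 \left(- \frac{1}{28177}\right) = - \frac{13886}{43985} - \frac{48055}{28177} = - \frac{131840263}{65229755}$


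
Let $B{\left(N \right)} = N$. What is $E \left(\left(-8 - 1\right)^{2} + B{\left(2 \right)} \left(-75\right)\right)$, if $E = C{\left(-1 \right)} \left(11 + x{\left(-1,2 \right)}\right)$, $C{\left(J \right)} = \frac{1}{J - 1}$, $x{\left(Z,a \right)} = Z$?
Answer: $345$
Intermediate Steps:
$C{\left(J \right)} = \frac{1}{-1 + J}$
$E = -5$ ($E = \frac{11 - 1}{-1 - 1} = \frac{1}{-2} \cdot 10 = \left(- \frac{1}{2}\right) 10 = -5$)
$E \left(\left(-8 - 1\right)^{2} + B{\left(2 \right)} \left(-75\right)\right) = - 5 \left(\left(-8 - 1\right)^{2} + 2 \left(-75\right)\right) = - 5 \left(\left(-9\right)^{2} - 150\right) = - 5 \left(81 - 150\right) = \left(-5\right) \left(-69\right) = 345$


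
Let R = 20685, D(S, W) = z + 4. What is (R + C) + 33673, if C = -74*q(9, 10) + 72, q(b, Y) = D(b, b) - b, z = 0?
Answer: 54800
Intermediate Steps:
D(S, W) = 4 (D(S, W) = 0 + 4 = 4)
q(b, Y) = 4 - b
C = 442 (C = -74*(4 - 1*9) + 72 = -74*(4 - 9) + 72 = -74*(-5) + 72 = 370 + 72 = 442)
(R + C) + 33673 = (20685 + 442) + 33673 = 21127 + 33673 = 54800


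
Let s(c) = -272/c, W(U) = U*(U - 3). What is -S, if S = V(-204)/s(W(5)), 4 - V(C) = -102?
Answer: 265/68 ≈ 3.8971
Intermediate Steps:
V(C) = 106 (V(C) = 4 - 1*(-102) = 4 + 102 = 106)
W(U) = U*(-3 + U)
S = -265/68 (S = 106/((-272*1/(5*(-3 + 5)))) = 106/((-272/(5*2))) = 106/((-272/10)) = 106/((-272*1/10)) = 106/(-136/5) = 106*(-5/136) = -265/68 ≈ -3.8971)
-S = -1*(-265/68) = 265/68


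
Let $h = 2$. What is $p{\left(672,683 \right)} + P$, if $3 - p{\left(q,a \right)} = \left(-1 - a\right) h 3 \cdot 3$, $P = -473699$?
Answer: $-461384$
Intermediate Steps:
$p{\left(q,a \right)} = 21 + 18 a$ ($p{\left(q,a \right)} = 3 - \left(-1 - a\right) 2 \cdot 3 \cdot 3 = 3 - \left(-1 - a\right) 6 \cdot 3 = 3 - \left(-1 - a\right) 18 = 3 - \left(-18 - 18 a\right) = 3 + \left(18 + 18 a\right) = 21 + 18 a$)
$p{\left(672,683 \right)} + P = \left(21 + 18 \cdot 683\right) - 473699 = \left(21 + 12294\right) - 473699 = 12315 - 473699 = -461384$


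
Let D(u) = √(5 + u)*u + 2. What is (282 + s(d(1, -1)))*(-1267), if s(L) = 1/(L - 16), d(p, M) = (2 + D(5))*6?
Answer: -399096131/1117 - 19005*√10/4468 ≈ -3.5731e+5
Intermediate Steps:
D(u) = 2 + u*√(5 + u) (D(u) = u*√(5 + u) + 2 = 2 + u*√(5 + u))
d(p, M) = 24 + 30*√10 (d(p, M) = (2 + (2 + 5*√(5 + 5)))*6 = (2 + (2 + 5*√10))*6 = (4 + 5*√10)*6 = 24 + 30*√10)
s(L) = 1/(-16 + L)
(282 + s(d(1, -1)))*(-1267) = (282 + 1/(-16 + (24 + 30*√10)))*(-1267) = (282 + 1/(8 + 30*√10))*(-1267) = -357294 - 1267/(8 + 30*√10)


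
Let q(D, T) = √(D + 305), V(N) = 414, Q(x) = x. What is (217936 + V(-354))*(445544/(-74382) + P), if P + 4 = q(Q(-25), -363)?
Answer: -7374989600/3381 + 436700*√70 ≈ 1.4724e+6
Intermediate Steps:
q(D, T) = √(305 + D)
P = -4 + 2*√70 (P = -4 + √(305 - 25) = -4 + √280 = -4 + 2*√70 ≈ 12.733)
(217936 + V(-354))*(445544/(-74382) + P) = (217936 + 414)*(445544/(-74382) + (-4 + 2*√70)) = 218350*(445544*(-1/74382) + (-4 + 2*√70)) = 218350*(-20252/3381 + (-4 + 2*√70)) = 218350*(-33776/3381 + 2*√70) = -7374989600/3381 + 436700*√70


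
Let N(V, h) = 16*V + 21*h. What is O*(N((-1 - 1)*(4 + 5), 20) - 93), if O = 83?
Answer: 3237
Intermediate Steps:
O*(N((-1 - 1)*(4 + 5), 20) - 93) = 83*((16*((-1 - 1)*(4 + 5)) + 21*20) - 93) = 83*((16*(-2*9) + 420) - 93) = 83*((16*(-18) + 420) - 93) = 83*((-288 + 420) - 93) = 83*(132 - 93) = 83*39 = 3237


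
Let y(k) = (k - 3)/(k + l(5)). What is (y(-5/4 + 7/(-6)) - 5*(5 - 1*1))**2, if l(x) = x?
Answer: 469225/961 ≈ 488.27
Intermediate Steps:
y(k) = (-3 + k)/(5 + k) (y(k) = (k - 3)/(k + 5) = (-3 + k)/(5 + k))
(y(-5/4 + 7/(-6)) - 5*(5 - 1*1))**2 = ((-3 + (-5/4 + 7/(-6)))/(5 + (-5/4 + 7/(-6))) - 5*(5 - 1*1))**2 = ((-3 + (-5*1/4 + 7*(-1/6)))/(5 + (-5*1/4 + 7*(-1/6))) - 5*(5 - 1))**2 = ((-3 + (-5/4 - 7/6))/(5 + (-5/4 - 7/6)) - 5*4)**2 = ((-3 - 29/12)/(5 - 29/12) - 20)**2 = (-65/12/(31/12) - 20)**2 = ((12/31)*(-65/12) - 20)**2 = (-65/31 - 20)**2 = (-685/31)**2 = 469225/961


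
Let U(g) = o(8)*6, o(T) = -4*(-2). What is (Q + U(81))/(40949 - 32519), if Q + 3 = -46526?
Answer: -46481/8430 ≈ -5.5138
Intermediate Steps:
Q = -46529 (Q = -3 - 46526 = -46529)
o(T) = 8
U(g) = 48 (U(g) = 8*6 = 48)
(Q + U(81))/(40949 - 32519) = (-46529 + 48)/(40949 - 32519) = -46481/8430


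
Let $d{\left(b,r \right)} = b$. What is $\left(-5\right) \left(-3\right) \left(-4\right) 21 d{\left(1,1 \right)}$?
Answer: $-1260$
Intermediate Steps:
$\left(-5\right) \left(-3\right) \left(-4\right) 21 d{\left(1,1 \right)} = \left(-5\right) \left(-3\right) \left(-4\right) 21 \cdot 1 = 15 \left(-4\right) 21 \cdot 1 = \left(-60\right) 21 \cdot 1 = \left(-1260\right) 1 = -1260$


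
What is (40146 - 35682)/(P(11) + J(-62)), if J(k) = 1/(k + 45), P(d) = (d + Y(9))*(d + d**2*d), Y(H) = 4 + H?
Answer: 75888/547535 ≈ 0.13860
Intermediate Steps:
P(d) = (13 + d)*(d + d**3) (P(d) = (d + (4 + 9))*(d + d**2*d) = (d + 13)*(d + d**3) = (13 + d)*(d + d**3))
J(k) = 1/(45 + k)
(40146 - 35682)/(P(11) + J(-62)) = (40146 - 35682)/(11*(13 + 11 + 11**3 + 13*11**2) + 1/(45 - 62)) = 4464/(11*(13 + 11 + 1331 + 13*121) + 1/(-17)) = 4464/(11*(13 + 11 + 1331 + 1573) - 1/17) = 4464/(11*2928 - 1/17) = 4464/(32208 - 1/17) = 4464/(547535/17) = 4464*(17/547535) = 75888/547535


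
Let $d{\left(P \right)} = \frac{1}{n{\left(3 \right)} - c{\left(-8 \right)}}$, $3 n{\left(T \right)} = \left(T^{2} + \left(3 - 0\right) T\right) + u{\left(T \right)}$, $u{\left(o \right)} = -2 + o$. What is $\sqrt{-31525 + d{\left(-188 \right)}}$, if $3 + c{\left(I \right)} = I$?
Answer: $\frac{i \sqrt{21310861}}{26} \approx 177.55 i$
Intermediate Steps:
$c{\left(I \right)} = -3 + I$
$n{\left(T \right)} = - \frac{2}{3} + \frac{T^{2}}{3} + \frac{4 T}{3}$ ($n{\left(T \right)} = \frac{\left(T^{2} + \left(3 - 0\right) T\right) + \left(-2 + T\right)}{3} = \frac{\left(T^{2} + \left(3 + 0\right) T\right) + \left(-2 + T\right)}{3} = \frac{\left(T^{2} + 3 T\right) + \left(-2 + T\right)}{3} = \frac{-2 + T^{2} + 4 T}{3} = - \frac{2}{3} + \frac{T^{2}}{3} + \frac{4 T}{3}$)
$d{\left(P \right)} = \frac{3}{52}$ ($d{\left(P \right)} = \frac{1}{\left(- \frac{2}{3} + \frac{3^{2}}{3} + \frac{4}{3} \cdot 3\right) - \left(-3 - 8\right)} = \frac{1}{\left(- \frac{2}{3} + \frac{1}{3} \cdot 9 + 4\right) - -11} = \frac{1}{\left(- \frac{2}{3} + 3 + 4\right) + 11} = \frac{1}{\frac{19}{3} + 11} = \frac{1}{\frac{52}{3}} = \frac{3}{52}$)
$\sqrt{-31525 + d{\left(-188 \right)}} = \sqrt{-31525 + \frac{3}{52}} = \sqrt{- \frac{1639297}{52}} = \frac{i \sqrt{21310861}}{26}$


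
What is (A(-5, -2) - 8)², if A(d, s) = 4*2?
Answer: 0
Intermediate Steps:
A(d, s) = 8
(A(-5, -2) - 8)² = (8 - 8)² = 0² = 0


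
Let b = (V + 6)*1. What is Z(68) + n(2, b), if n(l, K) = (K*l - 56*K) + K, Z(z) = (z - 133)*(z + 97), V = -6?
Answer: -10725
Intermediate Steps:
Z(z) = (-133 + z)*(97 + z)
b = 0 (b = (-6 + 6)*1 = 0*1 = 0)
n(l, K) = -55*K + K*l (n(l, K) = (-56*K + K*l) + K = -55*K + K*l)
Z(68) + n(2, b) = (-12901 + 68**2 - 36*68) + 0*(-55 + 2) = (-12901 + 4624 - 2448) + 0*(-53) = -10725 + 0 = -10725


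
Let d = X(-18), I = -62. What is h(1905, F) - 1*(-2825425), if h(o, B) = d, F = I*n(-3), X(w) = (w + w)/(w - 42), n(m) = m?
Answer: 14127128/5 ≈ 2.8254e+6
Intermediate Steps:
X(w) = 2*w/(-42 + w) (X(w) = (2*w)/(-42 + w) = 2*w/(-42 + w))
F = 186 (F = -62*(-3) = 186)
d = ⅗ (d = 2*(-18)/(-42 - 18) = 2*(-18)/(-60) = 2*(-18)*(-1/60) = ⅗ ≈ 0.60000)
h(o, B) = ⅗
h(1905, F) - 1*(-2825425) = ⅗ - 1*(-2825425) = ⅗ + 2825425 = 14127128/5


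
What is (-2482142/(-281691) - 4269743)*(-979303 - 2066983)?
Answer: 3663907366971741506/281691 ≈ 1.3007e+13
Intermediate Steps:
(-2482142/(-281691) - 4269743)*(-979303 - 2066983) = (-2482142*(-1/281691) - 4269743)*(-3046286) = (2482142/281691 - 4269743)*(-3046286) = -1202745693271/281691*(-3046286) = 3663907366971741506/281691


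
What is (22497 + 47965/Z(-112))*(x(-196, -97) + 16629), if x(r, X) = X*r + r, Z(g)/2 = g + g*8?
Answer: 535290236405/672 ≈ 7.9656e+8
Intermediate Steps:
Z(g) = 18*g (Z(g) = 2*(g + g*8) = 2*(g + 8*g) = 2*(9*g) = 18*g)
x(r, X) = r + X*r
(22497 + 47965/Z(-112))*(x(-196, -97) + 16629) = (22497 + 47965/((18*(-112))))*(-196*(1 - 97) + 16629) = (22497 + 47965/(-2016))*(-196*(-96) + 16629) = (22497 + 47965*(-1/2016))*(18816 + 16629) = (22497 - 47965/2016)*35445 = (45305987/2016)*35445 = 535290236405/672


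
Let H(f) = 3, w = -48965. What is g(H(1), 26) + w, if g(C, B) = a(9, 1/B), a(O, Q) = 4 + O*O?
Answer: -48880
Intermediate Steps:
a(O, Q) = 4 + O²
g(C, B) = 85 (g(C, B) = 4 + 9² = 4 + 81 = 85)
g(H(1), 26) + w = 85 - 48965 = -48880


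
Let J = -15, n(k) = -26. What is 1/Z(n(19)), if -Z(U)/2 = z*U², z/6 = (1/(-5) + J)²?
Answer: -25/46854912 ≈ -5.3356e-7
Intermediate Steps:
z = 34656/25 (z = 6*(1/(-5) - 15)² = 6*(1*(-⅕) - 15)² = 6*(-⅕ - 15)² = 6*(-76/5)² = 6*(5776/25) = 34656/25 ≈ 1386.2)
Z(U) = -69312*U²/25
1/Z(n(19)) = 1/(-69312/25*(-26)²) = 1/(-69312/25*676) = 1/(-46854912/25) = -25/46854912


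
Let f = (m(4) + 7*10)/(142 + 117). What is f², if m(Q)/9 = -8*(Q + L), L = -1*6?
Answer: 45796/67081 ≈ 0.68270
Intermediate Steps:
L = -6
m(Q) = 432 - 72*Q (m(Q) = 9*(-8*(Q - 6)) = 9*(-8*(-6 + Q)) = 9*(48 - 8*Q) = 432 - 72*Q)
f = 214/259 (f = ((432 - 72*4) + 7*10)/(142 + 117) = ((432 - 288) + 70)/259 = (144 + 70)*(1/259) = 214*(1/259) = 214/259 ≈ 0.82625)
f² = (214/259)² = 45796/67081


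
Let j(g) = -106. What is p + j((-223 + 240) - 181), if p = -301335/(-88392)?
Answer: -3022739/29464 ≈ -102.59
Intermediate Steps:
p = 100445/29464 (p = -301335*(-1/88392) = 100445/29464 ≈ 3.4091)
p + j((-223 + 240) - 181) = 100445/29464 - 106 = -3022739/29464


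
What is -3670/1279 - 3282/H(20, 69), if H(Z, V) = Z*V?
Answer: -1543713/294170 ≈ -5.2477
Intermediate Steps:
H(Z, V) = V*Z
-3670/1279 - 3282/H(20, 69) = -3670/1279 - 3282/(69*20) = -3670*1/1279 - 3282/1380 = -3670/1279 - 3282*1/1380 = -3670/1279 - 547/230 = -1543713/294170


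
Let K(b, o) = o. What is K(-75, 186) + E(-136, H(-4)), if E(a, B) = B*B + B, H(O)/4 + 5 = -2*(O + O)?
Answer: 2166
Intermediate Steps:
H(O) = -20 - 16*O (H(O) = -20 + 4*(-2*(O + O)) = -20 + 4*(-4*O) = -20 - 16*O)
E(a, B) = B + B² (E(a, B) = B² + B = B + B²)
K(-75, 186) + E(-136, H(-4)) = 186 + (-20 - 16*(-4))*(1 + (-20 - 16*(-4))) = 186 + (-20 + 64)*(1 + (-20 + 64)) = 186 + 44*(1 + 44) = 186 + 44*45 = 186 + 1980 = 2166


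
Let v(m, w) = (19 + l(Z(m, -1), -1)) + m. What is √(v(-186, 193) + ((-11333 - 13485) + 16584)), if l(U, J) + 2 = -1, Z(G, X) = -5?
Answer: 2*I*√2101 ≈ 91.673*I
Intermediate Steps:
l(U, J) = -3 (l(U, J) = -2 - 1 = -3)
v(m, w) = 16 + m (v(m, w) = (19 - 3) + m = 16 + m)
√(v(-186, 193) + ((-11333 - 13485) + 16584)) = √((16 - 186) + ((-11333 - 13485) + 16584)) = √(-170 + (-24818 + 16584)) = √(-170 - 8234) = √(-8404) = 2*I*√2101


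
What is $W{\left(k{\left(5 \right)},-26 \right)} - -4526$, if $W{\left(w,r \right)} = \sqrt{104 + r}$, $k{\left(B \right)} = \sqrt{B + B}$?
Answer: $4526 + \sqrt{78} \approx 4534.8$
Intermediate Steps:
$k{\left(B \right)} = \sqrt{2} \sqrt{B}$ ($k{\left(B \right)} = \sqrt{2 B} = \sqrt{2} \sqrt{B}$)
$W{\left(k{\left(5 \right)},-26 \right)} - -4526 = \sqrt{104 - 26} - -4526 = \sqrt{78} + 4526 = 4526 + \sqrt{78}$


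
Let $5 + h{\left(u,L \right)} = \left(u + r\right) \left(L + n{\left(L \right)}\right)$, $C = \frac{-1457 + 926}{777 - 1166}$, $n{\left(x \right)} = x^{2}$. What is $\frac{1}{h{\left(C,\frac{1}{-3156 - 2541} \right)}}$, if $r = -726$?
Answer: $- \frac{4208436567}{20506980979} \approx -0.20522$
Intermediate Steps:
$C = \frac{531}{389}$ ($C = - \frac{531}{-389} = \left(-531\right) \left(- \frac{1}{389}\right) = \frac{531}{389} \approx 1.365$)
$h{\left(u,L \right)} = -5 + \left(-726 + u\right) \left(L + L^{2}\right)$ ($h{\left(u,L \right)} = -5 + \left(u - 726\right) \left(L + L^{2}\right) = -5 + \left(-726 + u\right) \left(L + L^{2}\right)$)
$\frac{1}{h{\left(C,\frac{1}{-3156 - 2541} \right)}} = \frac{1}{-5 - \frac{726}{-3156 - 2541} - 726 \left(\frac{1}{-3156 - 2541}\right)^{2} + \frac{1}{-3156 - 2541} \cdot \frac{531}{389} + \frac{531 \left(\frac{1}{-3156 - 2541}\right)^{2}}{389}} = \frac{1}{-5 - \frac{726}{-5697} - 726 \left(\frac{1}{-5697}\right)^{2} + \frac{1}{-5697} \cdot \frac{531}{389} + \frac{531 \left(\frac{1}{-5697}\right)^{2}}{389}} = \frac{1}{-5 - - \frac{242}{1899} - 726 \left(- \frac{1}{5697}\right)^{2} - \frac{59}{246237} + \frac{531 \left(- \frac{1}{5697}\right)^{2}}{389}} = \frac{1}{-5 + \frac{242}{1899} - \frac{242}{10818603} - \frac{59}{246237} + \frac{531}{389} \cdot \frac{1}{32455809}} = \frac{1}{-5 + \frac{242}{1899} - \frac{242}{10818603} - \frac{59}{246237} + \frac{59}{1402812189}} = \frac{1}{- \frac{20506980979}{4208436567}} = - \frac{4208436567}{20506980979}$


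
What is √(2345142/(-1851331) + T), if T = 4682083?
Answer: √16047490874611657561/1851331 ≈ 2163.8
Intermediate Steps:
√(2345142/(-1851331) + T) = √(2345142/(-1851331) + 4682083) = √(2345142*(-1/1851331) + 4682083) = √(-2345142/1851331 + 4682083) = √(8668083057331/1851331) = √16047490874611657561/1851331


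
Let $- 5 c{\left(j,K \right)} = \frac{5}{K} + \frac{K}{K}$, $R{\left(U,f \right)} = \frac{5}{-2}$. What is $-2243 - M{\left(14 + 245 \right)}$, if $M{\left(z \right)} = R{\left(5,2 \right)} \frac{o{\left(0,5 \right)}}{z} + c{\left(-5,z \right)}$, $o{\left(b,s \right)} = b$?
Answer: $- \frac{2904421}{1295} \approx -2242.8$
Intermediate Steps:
$R{\left(U,f \right)} = - \frac{5}{2}$ ($R{\left(U,f \right)} = 5 \left(- \frac{1}{2}\right) = - \frac{5}{2}$)
$c{\left(j,K \right)} = - \frac{1}{5} - \frac{1}{K}$ ($c{\left(j,K \right)} = - \frac{\frac{5}{K} + \frac{K}{K}}{5} = - \frac{\frac{5}{K} + 1}{5} = - \frac{1 + \frac{5}{K}}{5} = - \frac{1}{5} - \frac{1}{K}$)
$M{\left(z \right)} = \frac{-5 - z}{5 z}$ ($M{\left(z \right)} = - \frac{5 \frac{0}{z}}{2} + \frac{-5 - z}{5 z} = \left(- \frac{5}{2}\right) 0 + \frac{-5 - z}{5 z} = 0 + \frac{-5 - z}{5 z} = \frac{-5 - z}{5 z}$)
$-2243 - M{\left(14 + 245 \right)} = -2243 - \frac{-5 - \left(14 + 245\right)}{5 \left(14 + 245\right)} = -2243 - \frac{-5 - 259}{5 \cdot 259} = -2243 - \frac{1}{5} \cdot \frac{1}{259} \left(-5 - 259\right) = -2243 - \frac{1}{5} \cdot \frac{1}{259} \left(-264\right) = -2243 - - \frac{264}{1295} = -2243 + \frac{264}{1295} = - \frac{2904421}{1295}$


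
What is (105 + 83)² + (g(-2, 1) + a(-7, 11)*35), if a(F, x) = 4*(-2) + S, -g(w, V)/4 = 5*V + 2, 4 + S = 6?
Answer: 35106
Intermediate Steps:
S = 2 (S = -4 + 6 = 2)
g(w, V) = -8 - 20*V (g(w, V) = -4*(5*V + 2) = -4*(2 + 5*V) = -8 - 20*V)
a(F, x) = -6 (a(F, x) = 4*(-2) + 2 = -8 + 2 = -6)
(105 + 83)² + (g(-2, 1) + a(-7, 11)*35) = (105 + 83)² + ((-8 - 20*1) - 6*35) = 188² + ((-8 - 20) - 210) = 35344 + (-28 - 210) = 35344 - 238 = 35106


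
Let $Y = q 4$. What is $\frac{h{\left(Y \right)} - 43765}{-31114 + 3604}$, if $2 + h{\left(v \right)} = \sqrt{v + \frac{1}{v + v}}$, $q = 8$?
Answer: $\frac{14589}{9170} - \frac{\sqrt{2049}}{220080} \approx 1.5907$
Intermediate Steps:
$Y = 32$ ($Y = 8 \cdot 4 = 32$)
$h{\left(v \right)} = -2 + \sqrt{v + \frac{1}{2 v}}$ ($h{\left(v \right)} = -2 + \sqrt{v + \frac{1}{v + v}} = -2 + \sqrt{v + \frac{1}{2 v}}$)
$\frac{h{\left(Y \right)} - 43765}{-31114 + 3604} = \frac{\left(-2 + \frac{\sqrt{\frac{2}{32} + 4 \cdot 32}}{2}\right) - 43765}{-31114 + 3604} = \frac{\left(-2 + \frac{\sqrt{2 \cdot \frac{1}{32} + 128}}{2}\right) - 43765}{-27510} = \left(\left(-2 + \frac{\sqrt{\frac{1}{16} + 128}}{2}\right) - 43765\right) \left(- \frac{1}{27510}\right) = \left(\left(-2 + \frac{\sqrt{\frac{2049}{16}}}{2}\right) - 43765\right) \left(- \frac{1}{27510}\right) = \left(\left(-2 + \frac{\frac{1}{4} \sqrt{2049}}{2}\right) - 43765\right) \left(- \frac{1}{27510}\right) = \left(\left(-2 + \frac{\sqrt{2049}}{8}\right) - 43765\right) \left(- \frac{1}{27510}\right) = \left(-43767 + \frac{\sqrt{2049}}{8}\right) \left(- \frac{1}{27510}\right) = \frac{14589}{9170} - \frac{\sqrt{2049}}{220080}$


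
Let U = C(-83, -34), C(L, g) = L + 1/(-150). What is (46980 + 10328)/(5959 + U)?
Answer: 8596200/881399 ≈ 9.7529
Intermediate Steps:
C(L, g) = -1/150 + L (C(L, g) = L - 1/150 = -1/150 + L)
U = -12451/150 (U = -1/150 - 83 = -12451/150 ≈ -83.007)
(46980 + 10328)/(5959 + U) = (46980 + 10328)/(5959 - 12451/150) = 57308/(881399/150) = 57308*(150/881399) = 8596200/881399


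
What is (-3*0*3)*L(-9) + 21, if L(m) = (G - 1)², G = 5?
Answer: 21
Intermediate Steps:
L(m) = 16 (L(m) = (5 - 1)² = 4² = 16)
(-3*0*3)*L(-9) + 21 = (-3*0*3)*16 + 21 = (0*3)*16 + 21 = 0*16 + 21 = 0 + 21 = 21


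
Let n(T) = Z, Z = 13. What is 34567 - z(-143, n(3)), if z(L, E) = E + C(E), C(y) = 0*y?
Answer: 34554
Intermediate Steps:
n(T) = 13
C(y) = 0
z(L, E) = E (z(L, E) = E + 0 = E)
34567 - z(-143, n(3)) = 34567 - 1*13 = 34567 - 13 = 34554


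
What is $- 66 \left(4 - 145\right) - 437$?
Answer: $8869$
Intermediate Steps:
$- 66 \left(4 - 145\right) - 437 = \left(-66\right) \left(-141\right) - 437 = 9306 - 437 = 8869$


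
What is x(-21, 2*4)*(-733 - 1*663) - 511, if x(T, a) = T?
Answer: 28805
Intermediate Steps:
x(-21, 2*4)*(-733 - 1*663) - 511 = -21*(-733 - 1*663) - 511 = -21*(-733 - 663) - 511 = -21*(-1396) - 511 = 29316 - 511 = 28805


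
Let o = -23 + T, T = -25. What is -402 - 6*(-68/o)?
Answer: -821/2 ≈ -410.50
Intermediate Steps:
o = -48 (o = -23 - 25 = -48)
-402 - 6*(-68/o) = -402 - 6*(-68/(-48)) = -402 - 6*(-68*(-1/48)) = -402 - 6*17/12 = -402 - 1*17/2 = -402 - 17/2 = -821/2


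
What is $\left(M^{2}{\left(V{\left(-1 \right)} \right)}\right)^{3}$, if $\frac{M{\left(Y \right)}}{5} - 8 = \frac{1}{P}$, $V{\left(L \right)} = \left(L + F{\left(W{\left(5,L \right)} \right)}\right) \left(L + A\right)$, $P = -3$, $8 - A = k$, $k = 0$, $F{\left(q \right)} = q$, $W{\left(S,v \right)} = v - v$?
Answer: $\frac{2313060765625}{729} \approx 3.1729 \cdot 10^{9}$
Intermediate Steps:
$W{\left(S,v \right)} = 0$
$A = 8$ ($A = 8 - 0 = 8 + 0 = 8$)
$V{\left(L \right)} = L \left(8 + L\right)$ ($V{\left(L \right)} = \left(L + 0\right) \left(L + 8\right) = L \left(8 + L\right)$)
$M{\left(Y \right)} = \frac{115}{3}$ ($M{\left(Y \right)} = 40 + \frac{5}{-3} = 40 + 5 \left(- \frac{1}{3}\right) = 40 - \frac{5}{3} = \frac{115}{3}$)
$\left(M^{2}{\left(V{\left(-1 \right)} \right)}\right)^{3} = \left(\left(\frac{115}{3}\right)^{2}\right)^{3} = \left(\frac{13225}{9}\right)^{3} = \frac{2313060765625}{729}$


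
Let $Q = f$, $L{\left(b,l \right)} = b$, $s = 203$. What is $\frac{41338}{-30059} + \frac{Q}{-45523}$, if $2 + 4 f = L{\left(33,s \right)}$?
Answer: $- \frac{7528250925}{5473503428} \approx -1.3754$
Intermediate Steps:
$f = \frac{31}{4}$ ($f = - \frac{1}{2} + \frac{1}{4} \cdot 33 = - \frac{1}{2} + \frac{33}{4} = \frac{31}{4} \approx 7.75$)
$Q = \frac{31}{4} \approx 7.75$
$\frac{41338}{-30059} + \frac{Q}{-45523} = \frac{41338}{-30059} + \frac{31}{4 \left(-45523\right)} = 41338 \left(- \frac{1}{30059}\right) + \frac{31}{4} \left(- \frac{1}{45523}\right) = - \frac{41338}{30059} - \frac{31}{182092} = - \frac{7528250925}{5473503428}$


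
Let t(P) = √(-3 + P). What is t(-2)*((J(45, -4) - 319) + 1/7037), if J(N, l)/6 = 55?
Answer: 77408*I*√5/7037 ≈ 24.597*I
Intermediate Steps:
J(N, l) = 330 (J(N, l) = 6*55 = 330)
t(-2)*((J(45, -4) - 319) + 1/7037) = √(-3 - 2)*((330 - 319) + 1/7037) = √(-5)*(11 + 1/7037) = (I*√5)*(77408/7037) = 77408*I*√5/7037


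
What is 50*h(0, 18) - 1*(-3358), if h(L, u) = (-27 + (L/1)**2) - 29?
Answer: 558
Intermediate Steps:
h(L, u) = -56 + L**2 (h(L, u) = (-27 + (L*1)**2) - 29 = (-27 + L**2) - 29 = -56 + L**2)
50*h(0, 18) - 1*(-3358) = 50*(-56 + 0**2) - 1*(-3358) = 50*(-56 + 0) + 3358 = 50*(-56) + 3358 = -2800 + 3358 = 558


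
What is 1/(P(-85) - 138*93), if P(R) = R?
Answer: -1/12919 ≈ -7.7405e-5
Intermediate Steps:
1/(P(-85) - 138*93) = 1/(-85 - 138*93) = 1/(-85 - 12834) = 1/(-12919) = -1/12919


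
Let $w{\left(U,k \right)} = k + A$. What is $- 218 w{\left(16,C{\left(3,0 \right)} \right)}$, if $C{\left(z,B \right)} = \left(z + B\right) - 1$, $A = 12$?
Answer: $-3052$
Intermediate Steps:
$C{\left(z,B \right)} = -1 + B + z$ ($C{\left(z,B \right)} = \left(B + z\right) - 1 = -1 + B + z$)
$w{\left(U,k \right)} = 12 + k$ ($w{\left(U,k \right)} = k + 12 = 12 + k$)
$- 218 w{\left(16,C{\left(3,0 \right)} \right)} = - 218 \left(12 + \left(-1 + 0 + 3\right)\right) = - 218 \left(12 + 2\right) = \left(-218\right) 14 = -3052$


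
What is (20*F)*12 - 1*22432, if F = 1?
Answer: -22192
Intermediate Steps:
(20*F)*12 - 1*22432 = (20*1)*12 - 1*22432 = 20*12 - 22432 = 240 - 22432 = -22192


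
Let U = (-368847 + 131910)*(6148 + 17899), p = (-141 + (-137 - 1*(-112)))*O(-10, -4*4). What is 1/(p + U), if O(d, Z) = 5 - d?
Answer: -1/5697626529 ≈ -1.7551e-10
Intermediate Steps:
p = -2490 (p = (-141 + (-137 - 1*(-112)))*(5 - 1*(-10)) = (-141 + (-137 + 112))*(5 + 10) = (-141 - 25)*15 = -166*15 = -2490)
U = -5697624039 (U = -236937*24047 = -5697624039)
1/(p + U) = 1/(-2490 - 5697624039) = 1/(-5697626529) = -1/5697626529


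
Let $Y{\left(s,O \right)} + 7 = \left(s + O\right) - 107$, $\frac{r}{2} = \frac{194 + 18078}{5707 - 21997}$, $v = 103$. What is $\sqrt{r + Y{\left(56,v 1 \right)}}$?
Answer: $\frac{\sqrt{315168965}}{2715} \approx 6.5389$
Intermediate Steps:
$r = - \frac{18272}{8145}$ ($r = 2 \frac{194 + 18078}{5707 - 21997} = 2 \frac{18272}{-16290} = 2 \cdot 18272 \left(- \frac{1}{16290}\right) = 2 \left(- \frac{9136}{8145}\right) = - \frac{18272}{8145} \approx -2.2433$)
$Y{\left(s,O \right)} = -114 + O + s$ ($Y{\left(s,O \right)} = -7 - \left(107 - O - s\right) = -7 + \left(-107 + O + s\right) = -114 + O + s$)
$\sqrt{r + Y{\left(56,v 1 \right)}} = \sqrt{- \frac{18272}{8145} + \left(-114 + 103 \cdot 1 + 56\right)} = \sqrt{- \frac{18272}{8145} + \left(-114 + 103 + 56\right)} = \sqrt{- \frac{18272}{8145} + 45} = \sqrt{\frac{348253}{8145}} = \frac{\sqrt{315168965}}{2715}$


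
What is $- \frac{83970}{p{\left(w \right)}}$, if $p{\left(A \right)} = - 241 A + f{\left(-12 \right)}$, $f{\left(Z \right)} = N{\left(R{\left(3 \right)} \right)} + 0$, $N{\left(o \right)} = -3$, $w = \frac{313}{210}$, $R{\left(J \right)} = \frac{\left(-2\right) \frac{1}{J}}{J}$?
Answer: $\frac{17633700}{76063} \approx 231.83$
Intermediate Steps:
$R{\left(J \right)} = - \frac{2}{J^{2}}$
$w = \frac{313}{210}$ ($w = 313 \cdot \frac{1}{210} = \frac{313}{210} \approx 1.4905$)
$f{\left(Z \right)} = -3$ ($f{\left(Z \right)} = -3 + 0 = -3$)
$p{\left(A \right)} = -3 - 241 A$ ($p{\left(A \right)} = - 241 A - 3 = -3 - 241 A$)
$- \frac{83970}{p{\left(w \right)}} = - \frac{83970}{-3 - \frac{75433}{210}} = - \frac{83970}{- \frac{76063}{210}} = \left(-83970\right) \left(- \frac{210}{76063}\right) = \frac{17633700}{76063}$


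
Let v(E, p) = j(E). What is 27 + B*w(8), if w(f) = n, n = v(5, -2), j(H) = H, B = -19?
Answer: -68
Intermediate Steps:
v(E, p) = E
n = 5
w(f) = 5
27 + B*w(8) = 27 - 19*5 = 27 - 95 = -68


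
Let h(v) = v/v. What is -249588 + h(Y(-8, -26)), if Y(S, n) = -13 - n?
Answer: -249587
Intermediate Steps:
h(v) = 1
-249588 + h(Y(-8, -26)) = -249588 + 1 = -249587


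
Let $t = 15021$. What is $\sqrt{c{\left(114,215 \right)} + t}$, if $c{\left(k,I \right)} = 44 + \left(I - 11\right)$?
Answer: $\sqrt{15269} \approx 123.57$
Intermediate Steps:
$c{\left(k,I \right)} = 33 + I$ ($c{\left(k,I \right)} = 44 + \left(I - 11\right) = 44 + \left(-11 + I\right) = 33 + I$)
$\sqrt{c{\left(114,215 \right)} + t} = \sqrt{\left(33 + 215\right) + 15021} = \sqrt{248 + 15021} = \sqrt{15269}$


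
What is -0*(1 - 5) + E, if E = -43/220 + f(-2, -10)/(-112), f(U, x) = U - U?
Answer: -43/220 ≈ -0.19545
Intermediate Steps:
f(U, x) = 0
E = -43/220 (E = -43/220 + 0/(-112) = -43*1/220 + 0*(-1/112) = -43/220 + 0 = -43/220 ≈ -0.19545)
-0*(1 - 5) + E = -0*(1 - 5) - 43/220 = -0*(-4) - 43/220 = -3*0 - 43/220 = 0 - 43/220 = -43/220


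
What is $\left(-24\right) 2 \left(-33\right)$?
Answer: $1584$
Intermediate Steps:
$\left(-24\right) 2 \left(-33\right) = \left(-48\right) \left(-33\right) = 1584$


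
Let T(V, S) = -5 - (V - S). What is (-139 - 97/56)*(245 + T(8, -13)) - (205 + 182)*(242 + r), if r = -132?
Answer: -4109859/56 ≈ -73390.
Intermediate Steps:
T(V, S) = -5 + S - V (T(V, S) = -5 + (S - V) = -5 + S - V)
(-139 - 97/56)*(245 + T(8, -13)) - (205 + 182)*(242 + r) = (-139 - 97/56)*(245 + (-5 - 13 - 1*8)) - (205 + 182)*(242 - 132) = (-139 - 97*1/56)*(245 + (-5 - 13 - 8)) - 387*110 = (-139 - 97/56)*(245 - 26) - 1*42570 = -7881/56*219 - 42570 = -1725939/56 - 42570 = -4109859/56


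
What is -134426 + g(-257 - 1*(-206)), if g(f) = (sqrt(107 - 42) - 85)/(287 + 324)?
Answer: -82134371/611 + sqrt(65)/611 ≈ -1.3443e+5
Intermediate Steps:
g(f) = -85/611 + sqrt(65)/611 (g(f) = (sqrt(65) - 85)/611 = (-85 + sqrt(65))*(1/611) = -85/611 + sqrt(65)/611)
-134426 + g(-257 - 1*(-206)) = -134426 + (-85/611 + sqrt(65)/611) = -82134371/611 + sqrt(65)/611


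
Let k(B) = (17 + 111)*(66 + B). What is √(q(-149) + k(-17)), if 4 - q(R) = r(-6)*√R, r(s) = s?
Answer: √(6276 + 6*I*√149) ≈ 79.223 + 0.4622*I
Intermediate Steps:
k(B) = 8448 + 128*B (k(B) = 128*(66 + B) = 8448 + 128*B)
q(R) = 4 + 6*√R (q(R) = 4 - (-6)*√R = 4 + 6*√R)
√(q(-149) + k(-17)) = √((4 + 6*√(-149)) + (8448 + 128*(-17))) = √((4 + 6*(I*√149)) + (8448 - 2176)) = √((4 + 6*I*√149) + 6272) = √(6276 + 6*I*√149)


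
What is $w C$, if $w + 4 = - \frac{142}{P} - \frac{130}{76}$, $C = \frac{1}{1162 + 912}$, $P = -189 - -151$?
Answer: $- \frac{75}{78812} \approx -0.00095163$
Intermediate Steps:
$P = -38$ ($P = -189 + 151 = -38$)
$C = \frac{1}{2074} \approx 0.00048216$
$w = - \frac{75}{38}$ ($w = -4 - \left(- \frac{71}{19} + \frac{65}{38}\right) = -4 - - \frac{77}{38} = -4 + \left(\frac{71}{19} - \frac{65}{38}\right) = -4 + \frac{77}{38} = - \frac{75}{38} \approx -1.9737$)
$w C = \left(- \frac{75}{38}\right) \frac{1}{2074} = - \frac{75}{78812}$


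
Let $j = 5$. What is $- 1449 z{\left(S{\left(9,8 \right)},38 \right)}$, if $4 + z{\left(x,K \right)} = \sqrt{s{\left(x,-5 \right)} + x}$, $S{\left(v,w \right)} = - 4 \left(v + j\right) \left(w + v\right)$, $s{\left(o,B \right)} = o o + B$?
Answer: $5796 - 1449 \sqrt{905347} \approx -1.3729 \cdot 10^{6}$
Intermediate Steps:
$s{\left(o,B \right)} = B + o^{2}$ ($s{\left(o,B \right)} = o^{2} + B = B + o^{2}$)
$S{\left(v,w \right)} = - 4 \left(5 + v\right) \left(v + w\right)$ ($S{\left(v,w \right)} = - 4 \left(v + 5\right) \left(w + v\right) = - 4 \left(5 + v\right) \left(v + w\right)$)
$z{\left(x,K \right)} = -4 + \sqrt{-5 + x + x^{2}}$ ($z{\left(x,K \right)} = -4 + \sqrt{\left(-5 + x^{2}\right) + x} = -4 + \sqrt{-5 + x + x^{2}}$)
$- 1449 z{\left(S{\left(9,8 \right)},38 \right)} = - 1449 \left(-4 + \sqrt{-5 - \left(340 + 288 + 324\right) + \left(\left(-20\right) 9 - 160 - 4 \cdot 9^{2} - 36 \cdot 8\right)^{2}}\right) = - 1449 \left(-4 + \sqrt{-5 - 952 + \left(-180 - 160 - 324 - 288\right)^{2}}\right) = - 1449 \left(-4 + \sqrt{-5 - 952 + \left(-952\right)^{2}}\right) = - 1449 \left(-4 + \sqrt{-5 - 952 + 906304}\right) = - 1449 \left(-4 + \sqrt{905347}\right) = 5796 - 1449 \sqrt{905347}$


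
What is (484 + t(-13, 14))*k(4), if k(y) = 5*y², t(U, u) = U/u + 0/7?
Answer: 270520/7 ≈ 38646.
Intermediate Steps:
t(U, u) = U/u (t(U, u) = U/u + 0*(⅐) = U/u + 0 = U/u)
(484 + t(-13, 14))*k(4) = (484 - 13/14)*(5*4²) = (484 - 13*1/14)*(5*16) = (484 - 13/14)*80 = (6763/14)*80 = 270520/7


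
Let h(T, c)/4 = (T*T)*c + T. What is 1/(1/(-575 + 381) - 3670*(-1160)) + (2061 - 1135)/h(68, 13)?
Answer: 3186784211/828375653880 ≈ 0.0038470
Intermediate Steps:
h(T, c) = 4*T + 4*c*T² (h(T, c) = 4*((T*T)*c + T) = 4*(T²*c + T) = 4*(c*T² + T) = 4*(T + c*T²) = 4*T + 4*c*T²)
1/(1/(-575 + 381) - 3670*(-1160)) + (2061 - 1135)/h(68, 13) = 1/(1/(-575 + 381) - 3670*(-1160)) + (2061 - 1135)/((4*68*(1 + 68*13))) = -1/1160/(1/(-194) - 3670) + 926/((4*68*(1 + 884))) = -1/1160/(-1/194 - 3670) + 926/((4*68*885)) = -1/1160/(-711981/194) + 926/240720 = -194/711981*(-1/1160) + 926*(1/240720) = 97/412948980 + 463/120360 = 3186784211/828375653880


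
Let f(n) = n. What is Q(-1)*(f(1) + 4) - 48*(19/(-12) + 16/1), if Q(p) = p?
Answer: -697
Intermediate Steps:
Q(-1)*(f(1) + 4) - 48*(19/(-12) + 16/1) = -(1 + 4) - 48*(19/(-12) + 16/1) = -1*5 - 48*(19*(-1/12) + 16*1) = -5 - 48*(-19/12 + 16) = -5 - 48*173/12 = -5 - 692 = -697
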